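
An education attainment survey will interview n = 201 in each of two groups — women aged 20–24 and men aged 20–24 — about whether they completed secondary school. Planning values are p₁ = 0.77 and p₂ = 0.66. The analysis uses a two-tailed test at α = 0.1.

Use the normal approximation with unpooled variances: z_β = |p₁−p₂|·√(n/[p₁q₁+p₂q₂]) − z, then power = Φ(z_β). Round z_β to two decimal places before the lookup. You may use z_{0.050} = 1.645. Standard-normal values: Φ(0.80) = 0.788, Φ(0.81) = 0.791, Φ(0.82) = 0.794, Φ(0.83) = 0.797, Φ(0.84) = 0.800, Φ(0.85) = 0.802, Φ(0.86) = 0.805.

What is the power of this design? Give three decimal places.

z_β = |p₁−p₂|·√(n/[p₁q₁+p₂q₂]) − z_{α/2}
    = 0.11 · √(201/0.4015) − 1.645
    = 0.11 · 22.3746 − 1.645
    = 2.4612 − 1.645 = 0.8162 → 0.82
Power = Φ(0.82) = 0.794.

Power ≈ 0.794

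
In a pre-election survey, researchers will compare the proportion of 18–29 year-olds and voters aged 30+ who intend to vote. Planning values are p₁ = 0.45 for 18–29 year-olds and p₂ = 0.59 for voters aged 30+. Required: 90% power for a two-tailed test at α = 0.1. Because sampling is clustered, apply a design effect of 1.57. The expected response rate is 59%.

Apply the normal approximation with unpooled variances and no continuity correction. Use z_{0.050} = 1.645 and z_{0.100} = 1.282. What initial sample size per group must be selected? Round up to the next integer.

n = (z_{α/2} + z_β)² · [p₁(1−p₁) + p₂(1−p₂)] / (p₁ − p₂)²
  = (1.645 + 1.282)² · (0.45·0.55 + 0.59·0.41) / (-0.14)²
  = (2.927)² · (0.2475 + 0.2419) / 0.0196
  = 8.5673 · 0.4894 / 0.0196
  = 213.92
Design effect: 1.57 × 213.92 = 335.86.
Adjust for 59% response: 335.86 / 0.59 = 569.25.
Round up → n = 570 per group.

n = 570 per group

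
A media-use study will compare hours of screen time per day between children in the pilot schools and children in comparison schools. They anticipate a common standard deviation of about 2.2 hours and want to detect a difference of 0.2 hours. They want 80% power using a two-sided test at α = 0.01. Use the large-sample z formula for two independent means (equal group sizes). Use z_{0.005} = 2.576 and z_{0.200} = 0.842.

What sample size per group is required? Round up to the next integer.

n = 2828 per group

n = (z_{α/2} + z_β)² · (σ₁² + σ₂²) / δ²
  = (2.576 + 0.842)² · (2·2.2² = 9.68) / 0.2²
  = 11.6827 · 9.68 / 0.04
  = 2827.22
Round up → n = 2828 per group.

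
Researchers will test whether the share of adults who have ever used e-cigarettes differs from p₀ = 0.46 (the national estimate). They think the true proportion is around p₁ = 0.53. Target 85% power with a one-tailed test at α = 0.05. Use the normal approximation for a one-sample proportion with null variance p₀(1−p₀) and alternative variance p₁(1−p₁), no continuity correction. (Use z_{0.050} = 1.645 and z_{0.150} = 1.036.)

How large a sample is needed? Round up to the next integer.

n = 365

n = [z_α·√(p₀q₀) + z_β·√(p₁q₁)]² / (p₁ − p₀)²
  = [1.645·√(0.46·0.54) + 1.036·√(0.53·0.47)]² / (0.07)²
  = [1.645·0.4984 + 1.036·0.4991]² / 0.0049
  = [1.3369]² / 0.0049
  = 364.77
Round up → n = 365.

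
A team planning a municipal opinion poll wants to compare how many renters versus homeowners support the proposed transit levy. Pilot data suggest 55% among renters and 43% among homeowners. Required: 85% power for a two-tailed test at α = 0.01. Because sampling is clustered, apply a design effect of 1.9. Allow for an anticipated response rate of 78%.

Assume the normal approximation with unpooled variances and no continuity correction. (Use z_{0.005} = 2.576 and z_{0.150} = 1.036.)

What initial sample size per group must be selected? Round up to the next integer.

n = 1088 per group

n = (z_{α/2} + z_β)² · [p₁(1−p₁) + p₂(1−p₂)] / (p₁ − p₂)²
  = (2.576 + 1.036)² · (0.55·0.45 + 0.43·0.57) / (0.12)²
  = (3.612)² · (0.2475 + 0.2451) / 0.0144
  = 13.0465 · 0.4926 / 0.0144
  = 446.30
Design effect: 1.9 × 446.30 = 847.97.
Adjust for 78% response: 847.97 / 0.78 = 1087.14.
Round up → n = 1088 per group.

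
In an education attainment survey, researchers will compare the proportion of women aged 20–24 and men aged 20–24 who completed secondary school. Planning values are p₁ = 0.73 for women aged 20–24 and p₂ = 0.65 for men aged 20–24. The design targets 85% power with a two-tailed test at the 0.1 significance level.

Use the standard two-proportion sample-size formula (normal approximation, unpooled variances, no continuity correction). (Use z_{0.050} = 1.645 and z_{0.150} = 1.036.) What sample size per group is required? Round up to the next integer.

n = (z_{α/2} + z_β)² · [p₁(1−p₁) + p₂(1−p₂)] / (p₁ − p₂)²
  = (1.645 + 1.036)² · (0.73·0.27 + 0.65·0.35) / (0.08)²
  = (2.681)² · (0.1971 + 0.2275) / 0.0064
  = 7.1878 · 0.4246 / 0.0064
  = 476.86
Round up → n = 477 per group.

n = 477 per group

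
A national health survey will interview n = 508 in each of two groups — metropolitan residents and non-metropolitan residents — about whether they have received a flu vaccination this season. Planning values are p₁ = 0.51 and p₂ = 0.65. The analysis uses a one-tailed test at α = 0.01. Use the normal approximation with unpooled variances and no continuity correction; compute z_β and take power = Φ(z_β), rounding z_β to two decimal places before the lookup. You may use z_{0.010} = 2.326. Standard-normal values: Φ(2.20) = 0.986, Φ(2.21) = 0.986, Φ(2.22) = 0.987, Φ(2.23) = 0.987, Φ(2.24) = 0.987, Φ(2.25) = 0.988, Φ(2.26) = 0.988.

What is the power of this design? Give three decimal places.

z_β = |p₁−p₂|·√(n/[p₁q₁+p₂q₂]) − z_α
    = 0.14 · √(508/0.4774) − 2.326
    = 0.14 · 32.6205 − 2.326
    = 4.5669 − 2.326 = 2.2409 → 2.24
Power = Φ(2.24) = 0.987.

Power ≈ 0.987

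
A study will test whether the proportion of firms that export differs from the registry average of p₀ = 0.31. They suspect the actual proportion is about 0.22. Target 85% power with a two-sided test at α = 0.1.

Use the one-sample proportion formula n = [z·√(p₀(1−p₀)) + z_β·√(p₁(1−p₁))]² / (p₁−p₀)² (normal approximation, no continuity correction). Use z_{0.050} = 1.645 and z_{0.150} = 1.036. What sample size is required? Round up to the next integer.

n = [z_{α/2}·√(p₀q₀) + z_β·√(p₁q₁)]² / (p₁ − p₀)²
  = [1.645·√(0.31·0.69) + 1.036·√(0.22·0.78)]² / (-0.09)²
  = [1.645·0.4625 + 1.036·0.4142]² / 0.0081
  = [1.1900]² / 0.0081
  = 174.82
Round up → n = 175.

n = 175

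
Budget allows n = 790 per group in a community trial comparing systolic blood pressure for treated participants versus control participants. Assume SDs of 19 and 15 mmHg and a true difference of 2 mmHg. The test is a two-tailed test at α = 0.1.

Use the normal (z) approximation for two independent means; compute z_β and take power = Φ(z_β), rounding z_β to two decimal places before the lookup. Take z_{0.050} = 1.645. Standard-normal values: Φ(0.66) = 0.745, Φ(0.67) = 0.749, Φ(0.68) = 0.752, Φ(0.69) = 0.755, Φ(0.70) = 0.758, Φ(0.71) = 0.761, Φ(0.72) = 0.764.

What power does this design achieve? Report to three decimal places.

z_β = δ·√(n/(σ₁²+σ₂²)) − z_{α/2}
    = 2 · √(790/586) − 1.645
    = 2 · 1.16109 − 1.645
    = 2.3222 − 1.645 = 0.6772 → 0.68
Power = Φ(0.68) = 0.752.

Power ≈ 0.752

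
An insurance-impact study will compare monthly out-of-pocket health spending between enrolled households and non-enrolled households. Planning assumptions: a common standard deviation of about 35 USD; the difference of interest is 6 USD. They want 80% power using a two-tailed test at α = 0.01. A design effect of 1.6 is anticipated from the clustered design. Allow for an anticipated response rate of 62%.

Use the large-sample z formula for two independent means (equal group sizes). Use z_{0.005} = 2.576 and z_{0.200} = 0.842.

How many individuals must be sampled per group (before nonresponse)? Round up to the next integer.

n = (z_{α/2} + z_β)² · (σ₁² + σ₂²) / δ²
  = (2.576 + 0.842)² · (2·35² = 2450) / 6²
  = 11.6827 · 2450 / 36
  = 795.07
Design effect: 1.6 × 795.07 = 1272.12.
Adjust for 62% response: 1272.12 / 0.62 = 2051.80.
Round up → n = 2052 per group.

n = 2052 per group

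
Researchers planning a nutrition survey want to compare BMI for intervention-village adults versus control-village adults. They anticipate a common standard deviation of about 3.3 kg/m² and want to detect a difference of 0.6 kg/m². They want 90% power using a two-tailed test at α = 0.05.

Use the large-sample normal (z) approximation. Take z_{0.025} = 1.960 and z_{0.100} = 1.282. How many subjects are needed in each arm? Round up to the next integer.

n = 636 per group

n = (z_{α/2} + z_β)² · (σ₁² + σ₂²) / δ²
  = (1.960 + 1.282)² · (2·3.3² = 21.78) / 0.6²
  = 10.5106 · 21.78 / 0.36
  = 635.89
Round up → n = 636 per group.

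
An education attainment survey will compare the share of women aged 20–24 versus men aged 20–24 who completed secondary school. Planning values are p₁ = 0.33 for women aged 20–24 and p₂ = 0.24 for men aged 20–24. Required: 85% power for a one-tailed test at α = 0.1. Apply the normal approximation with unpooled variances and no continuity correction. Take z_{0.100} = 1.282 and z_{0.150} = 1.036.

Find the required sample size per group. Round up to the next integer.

n = (z_α + z_β)² · [p₁(1−p₁) + p₂(1−p₂)] / (p₁ − p₂)²
  = (1.282 + 1.036)² · (0.33·0.67 + 0.24·0.76) / (0.09)²
  = (2.318)² · (0.2211 + 0.1824) / 0.0081
  = 5.3731 · 0.4035 / 0.0081
  = 267.66
Round up → n = 268 per group.

n = 268 per group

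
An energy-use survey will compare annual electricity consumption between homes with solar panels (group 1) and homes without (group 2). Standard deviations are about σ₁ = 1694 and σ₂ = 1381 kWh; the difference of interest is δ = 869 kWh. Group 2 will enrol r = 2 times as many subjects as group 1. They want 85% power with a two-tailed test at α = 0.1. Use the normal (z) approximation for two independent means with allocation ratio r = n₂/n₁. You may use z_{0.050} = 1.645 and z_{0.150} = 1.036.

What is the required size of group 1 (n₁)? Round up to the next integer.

n₁ = (z_{α/2} + z_β)² · (σ₁² + σ₂²/r) / δ²
   = (1.645 + 1.036)² · (1694² + 1381²/2) / 869²
   = 7.1878 · (2869636 + 953580.5) / 755161
   = 7.1878 · 3823216.5 / 755161
   = 36.39
Round up → n₁ = 37; n₂ = r·n₁ = 2 × 37 = 74.

n₁ = 37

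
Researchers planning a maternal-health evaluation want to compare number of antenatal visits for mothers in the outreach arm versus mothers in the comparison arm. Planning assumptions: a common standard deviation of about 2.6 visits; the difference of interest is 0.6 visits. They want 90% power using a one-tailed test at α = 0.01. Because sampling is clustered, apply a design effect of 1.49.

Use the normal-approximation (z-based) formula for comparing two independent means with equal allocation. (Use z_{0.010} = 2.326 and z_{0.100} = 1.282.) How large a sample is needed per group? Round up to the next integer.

n = (z_α + z_β)² · (σ₁² + σ₂²) / δ²
  = (2.326 + 1.282)² · (2·2.6² = 13.52) / 0.6²
  = 13.0177 · 13.52 / 0.36
  = 488.89
Design effect: 1.49 × 488.89 = 728.44.
Round up → n = 729 per group.

n = 729 per group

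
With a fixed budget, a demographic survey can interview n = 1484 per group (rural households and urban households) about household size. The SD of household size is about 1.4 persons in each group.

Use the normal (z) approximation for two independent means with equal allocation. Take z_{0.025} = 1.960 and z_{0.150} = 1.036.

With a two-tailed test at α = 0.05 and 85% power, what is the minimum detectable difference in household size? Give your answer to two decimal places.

Minimum detectable difference ≈ 0.15 persons

δ = (z_{α/2} + z_β) · √((σ₁²+σ₂²)/n)
  = (1.960 + 1.036) · √(3.92/1484)
  = 2.996 · √0.00264
  = 2.996 · 0.0514
  = 0.1540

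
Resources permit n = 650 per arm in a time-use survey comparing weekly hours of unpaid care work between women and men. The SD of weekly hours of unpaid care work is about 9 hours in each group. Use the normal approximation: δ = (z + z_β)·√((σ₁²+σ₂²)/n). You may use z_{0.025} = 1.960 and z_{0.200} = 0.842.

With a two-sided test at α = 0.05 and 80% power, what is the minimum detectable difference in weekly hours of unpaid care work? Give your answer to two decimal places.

δ = (z_{α/2} + z_β) · √((σ₁²+σ₂²)/n)
  = (1.960 + 0.842) · √(162/650)
  = 2.802 · √0.24923
  = 2.802 · 0.4992
  = 1.3988

Minimum detectable difference ≈ 1.40 hours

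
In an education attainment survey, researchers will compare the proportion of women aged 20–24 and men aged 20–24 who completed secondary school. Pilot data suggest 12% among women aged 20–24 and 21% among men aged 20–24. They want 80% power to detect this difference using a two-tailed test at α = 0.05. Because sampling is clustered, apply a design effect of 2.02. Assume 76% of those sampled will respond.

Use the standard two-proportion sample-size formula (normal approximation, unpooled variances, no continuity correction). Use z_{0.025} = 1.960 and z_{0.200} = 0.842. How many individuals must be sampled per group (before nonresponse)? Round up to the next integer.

n = (z_{α/2} + z_β)² · [p₁(1−p₁) + p₂(1−p₂)] / (p₁ − p₂)²
  = (1.960 + 0.842)² · (0.12·0.88 + 0.21·0.79) / (-0.09)²
  = (2.802)² · (0.1056 + 0.1659) / 0.0081
  = 7.8512 · 0.2715 / 0.0081
  = 263.16
Design effect: 2.02 × 263.16 = 531.58.
Adjust for 76% response: 531.58 / 0.76 = 699.45.
Round up → n = 700 per group.

n = 700 per group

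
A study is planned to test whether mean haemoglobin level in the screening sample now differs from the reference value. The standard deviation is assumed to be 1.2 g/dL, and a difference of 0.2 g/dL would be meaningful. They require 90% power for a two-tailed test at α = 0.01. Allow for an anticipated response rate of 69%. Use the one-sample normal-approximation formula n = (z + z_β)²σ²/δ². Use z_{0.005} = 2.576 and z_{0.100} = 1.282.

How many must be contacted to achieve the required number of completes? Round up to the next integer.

n = (z_{α/2} + z_β)² · σ² / δ²
  = (2.576 + 1.282)² · 1.2² / 0.2²
  = 14.8842 · 1.44 / 0.04
  = 535.83
Adjust for 69% response: 535.83 / 0.69 = 776.57.
Round up → n = 777.

n = 777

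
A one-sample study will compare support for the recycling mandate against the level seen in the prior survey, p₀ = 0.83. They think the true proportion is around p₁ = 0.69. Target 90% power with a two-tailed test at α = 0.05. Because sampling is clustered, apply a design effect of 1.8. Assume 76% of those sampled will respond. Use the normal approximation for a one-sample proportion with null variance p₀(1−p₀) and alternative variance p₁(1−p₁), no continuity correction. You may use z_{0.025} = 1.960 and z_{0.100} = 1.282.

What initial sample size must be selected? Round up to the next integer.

n = 214

n = [z_{α/2}·√(p₀q₀) + z_β·√(p₁q₁)]² / (p₁ − p₀)²
  = [1.960·√(0.83·0.17) + 1.282·√(0.69·0.31)]² / (-0.14)²
  = [1.960·0.3756 + 1.282·0.4625]² / 0.0196
  = [1.3292]² / 0.0196
  = 90.14
Design effect: 1.8 × 90.14 = 162.24.
Adjust for 76% response: 162.24 / 0.76 = 213.48.
Round up → n = 214.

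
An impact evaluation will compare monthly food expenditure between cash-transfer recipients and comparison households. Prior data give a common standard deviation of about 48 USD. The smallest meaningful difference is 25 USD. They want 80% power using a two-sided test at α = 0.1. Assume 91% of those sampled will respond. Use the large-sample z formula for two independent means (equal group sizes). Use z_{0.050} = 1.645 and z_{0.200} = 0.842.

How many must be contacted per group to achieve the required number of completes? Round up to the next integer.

n = (z_{α/2} + z_β)² · (σ₁² + σ₂²) / δ²
  = (1.645 + 0.842)² · (2·48² = 4608) / 25²
  = 6.1852 · 4608 / 625
  = 45.60
Adjust for 91% response: 45.60 / 0.91 = 50.11.
Round up → n = 51 per group.

n = 51 per group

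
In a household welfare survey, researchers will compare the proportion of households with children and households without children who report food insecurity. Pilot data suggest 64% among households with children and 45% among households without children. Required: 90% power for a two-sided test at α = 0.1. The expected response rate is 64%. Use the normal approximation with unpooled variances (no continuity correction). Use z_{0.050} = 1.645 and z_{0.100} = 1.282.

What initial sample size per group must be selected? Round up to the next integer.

n = (z_{α/2} + z_β)² · [p₁(1−p₁) + p₂(1−p₂)] / (p₁ − p₂)²
  = (1.645 + 1.282)² · (0.64·0.36 + 0.45·0.55) / (0.19)²
  = (2.927)² · (0.2304 + 0.2475) / 0.0361
  = 8.5673 · 0.4779 / 0.0361
  = 113.42
Adjust for 64% response: 113.42 / 0.64 = 177.21.
Round up → n = 178 per group.

n = 178 per group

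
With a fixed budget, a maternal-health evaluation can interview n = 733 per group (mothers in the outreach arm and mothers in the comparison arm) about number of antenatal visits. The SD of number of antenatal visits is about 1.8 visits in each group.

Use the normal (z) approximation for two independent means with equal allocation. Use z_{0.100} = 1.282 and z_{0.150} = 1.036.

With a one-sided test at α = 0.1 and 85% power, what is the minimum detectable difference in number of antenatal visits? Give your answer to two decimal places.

Minimum detectable difference ≈ 0.22 visits

δ = (z_α + z_β) · √((σ₁²+σ₂²)/n)
  = (1.282 + 1.036) · √(6.48/733)
  = 2.318 · √0.00884
  = 2.318 · 0.0940
  = 0.2179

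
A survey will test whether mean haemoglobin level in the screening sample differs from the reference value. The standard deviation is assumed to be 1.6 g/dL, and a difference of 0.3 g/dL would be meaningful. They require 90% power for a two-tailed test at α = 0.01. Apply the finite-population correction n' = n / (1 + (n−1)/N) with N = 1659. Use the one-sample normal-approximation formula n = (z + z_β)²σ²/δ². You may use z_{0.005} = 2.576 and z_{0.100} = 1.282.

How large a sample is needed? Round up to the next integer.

n = (z_{α/2} + z_β)² · σ² / δ²
  = (2.576 + 1.282)² · 1.6² / 0.3²
  = 14.8842 · 2.56 / 0.09
  = 423.37
Finite-population correction (N = 1659): 423.37 / (1 + (423.37 − 1)/1659) = 337.46.
Round up → n = 338.

n = 338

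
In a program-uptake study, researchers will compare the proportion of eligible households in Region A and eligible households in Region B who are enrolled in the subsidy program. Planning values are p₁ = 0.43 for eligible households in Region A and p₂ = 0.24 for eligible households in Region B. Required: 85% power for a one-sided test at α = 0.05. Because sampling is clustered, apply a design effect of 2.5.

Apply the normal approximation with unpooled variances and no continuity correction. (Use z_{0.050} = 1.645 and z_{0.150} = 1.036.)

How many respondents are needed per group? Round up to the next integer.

n = 213 per group

n = (z_α + z_β)² · [p₁(1−p₁) + p₂(1−p₂)] / (p₁ − p₂)²
  = (1.645 + 1.036)² · (0.43·0.57 + 0.24·0.76) / (0.19)²
  = (2.681)² · (0.2451 + 0.1824) / 0.0361
  = 7.1878 · 0.4275 / 0.0361
  = 85.12
Design effect: 2.5 × 85.12 = 212.80.
Round up → n = 213 per group.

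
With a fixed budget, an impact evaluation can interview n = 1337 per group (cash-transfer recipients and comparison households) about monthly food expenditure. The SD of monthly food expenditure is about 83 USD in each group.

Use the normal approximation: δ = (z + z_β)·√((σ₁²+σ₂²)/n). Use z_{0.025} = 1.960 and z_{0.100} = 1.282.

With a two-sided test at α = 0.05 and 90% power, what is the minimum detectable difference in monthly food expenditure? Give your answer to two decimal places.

δ = (z_{α/2} + z_β) · √((σ₁²+σ₂²)/n)
  = (1.960 + 1.282) · √(13778/1337)
  = 3.242 · √10.3052
  = 3.242 · 3.2102
  = 10.4074

Minimum detectable difference ≈ 10.41 USD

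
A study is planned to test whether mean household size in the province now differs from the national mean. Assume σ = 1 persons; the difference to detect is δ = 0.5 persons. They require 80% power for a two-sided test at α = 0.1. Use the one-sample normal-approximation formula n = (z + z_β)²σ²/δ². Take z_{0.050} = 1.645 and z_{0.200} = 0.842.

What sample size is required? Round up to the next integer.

n = (z_{α/2} + z_β)² · σ² / δ²
  = (1.645 + 0.842)² · 1² / 0.5²
  = 6.1852 · 1 / 0.25
  = 24.74
Round up → n = 25.

n = 25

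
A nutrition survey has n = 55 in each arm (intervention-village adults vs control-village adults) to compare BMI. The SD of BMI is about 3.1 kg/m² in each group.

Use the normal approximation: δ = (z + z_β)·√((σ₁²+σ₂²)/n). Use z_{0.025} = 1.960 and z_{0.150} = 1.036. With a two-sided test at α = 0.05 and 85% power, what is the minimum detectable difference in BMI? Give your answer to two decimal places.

Minimum detectable difference ≈ 1.77 kg/m²

δ = (z_{α/2} + z_β) · √((σ₁²+σ₂²)/n)
  = (1.960 + 1.036) · √(19.22/55)
  = 2.996 · √0.34945
  = 2.996 · 0.5911
  = 1.7711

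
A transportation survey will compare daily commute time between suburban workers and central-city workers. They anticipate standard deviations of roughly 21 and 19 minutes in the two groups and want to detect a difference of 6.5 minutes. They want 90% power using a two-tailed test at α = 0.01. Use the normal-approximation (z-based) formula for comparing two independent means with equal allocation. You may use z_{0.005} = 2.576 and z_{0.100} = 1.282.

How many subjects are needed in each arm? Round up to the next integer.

n = (z_{α/2} + z_β)² · (σ₁² + σ₂²) / δ²
  = (2.576 + 1.282)² · (21² + 19² = 802) / 6.5²
  = 14.8842 · 802 / 42.25
  = 282.53
Round up → n = 283 per group.

n = 283 per group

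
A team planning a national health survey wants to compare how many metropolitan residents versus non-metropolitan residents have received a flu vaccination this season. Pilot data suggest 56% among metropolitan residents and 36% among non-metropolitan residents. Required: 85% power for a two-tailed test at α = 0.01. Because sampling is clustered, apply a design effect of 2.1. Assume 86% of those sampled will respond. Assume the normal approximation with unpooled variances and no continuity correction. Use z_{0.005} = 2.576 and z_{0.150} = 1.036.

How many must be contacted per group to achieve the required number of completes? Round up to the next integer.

n = 380 per group

n = (z_{α/2} + z_β)² · [p₁(1−p₁) + p₂(1−p₂)] / (p₁ − p₂)²
  = (2.576 + 1.036)² · (0.56·0.44 + 0.36·0.64) / (0.20)²
  = (3.612)² · (0.2464 + 0.2304) / 0.0400
  = 13.0465 · 0.4768 / 0.0400
  = 155.51
Design effect: 2.1 × 155.51 = 326.58.
Adjust for 86% response: 326.58 / 0.86 = 379.75.
Round up → n = 380 per group.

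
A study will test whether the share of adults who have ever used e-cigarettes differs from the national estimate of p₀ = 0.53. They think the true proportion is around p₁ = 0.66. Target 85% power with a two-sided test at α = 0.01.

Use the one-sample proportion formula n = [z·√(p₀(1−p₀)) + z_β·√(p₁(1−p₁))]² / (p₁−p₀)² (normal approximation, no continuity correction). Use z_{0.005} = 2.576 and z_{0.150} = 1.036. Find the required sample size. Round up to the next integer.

n = 187

n = [z_{α/2}·√(p₀q₀) + z_β·√(p₁q₁)]² / (p₁ − p₀)²
  = [2.576·√(0.53·0.47) + 1.036·√(0.66·0.34)]² / (0.13)²
  = [2.576·0.4991 + 1.036·0.4737]² / 0.0169
  = [1.7764]² / 0.0169
  = 186.73
Round up → n = 187.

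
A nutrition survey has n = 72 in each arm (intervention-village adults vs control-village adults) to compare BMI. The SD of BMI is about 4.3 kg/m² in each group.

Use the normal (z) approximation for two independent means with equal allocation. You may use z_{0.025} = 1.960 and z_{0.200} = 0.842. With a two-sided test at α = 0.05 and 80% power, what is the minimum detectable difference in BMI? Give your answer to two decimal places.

δ = (z_{α/2} + z_β) · √((σ₁²+σ₂²)/n)
  = (1.960 + 0.842) · √(36.98/72)
  = 2.802 · √0.51361
  = 2.802 · 0.7167
  = 2.0081

Minimum detectable difference ≈ 2.01 kg/m²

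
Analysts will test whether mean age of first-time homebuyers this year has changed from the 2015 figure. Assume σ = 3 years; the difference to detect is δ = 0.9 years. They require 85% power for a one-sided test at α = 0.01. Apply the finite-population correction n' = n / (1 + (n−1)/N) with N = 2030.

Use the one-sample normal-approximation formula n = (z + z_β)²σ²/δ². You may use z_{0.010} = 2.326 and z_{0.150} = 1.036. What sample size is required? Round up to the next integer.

n = 119

n = (z_α + z_β)² · σ² / δ²
  = (2.326 + 1.036)² · 3² / 0.9²
  = 11.3030 · 9 / 0.81
  = 125.59
Finite-population correction (N = 2030): 125.59 / (1 + (125.59 − 1)/2030) = 118.33.
Round up → n = 119.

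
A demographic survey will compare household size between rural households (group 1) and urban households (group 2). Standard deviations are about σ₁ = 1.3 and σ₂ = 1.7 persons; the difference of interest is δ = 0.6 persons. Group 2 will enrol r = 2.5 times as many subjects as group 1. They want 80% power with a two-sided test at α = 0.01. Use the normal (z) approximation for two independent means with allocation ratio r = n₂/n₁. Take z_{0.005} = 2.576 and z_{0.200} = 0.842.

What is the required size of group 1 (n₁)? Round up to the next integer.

n₁ = 93

n₁ = (z_{α/2} + z_β)² · (σ₁² + σ₂²/r) / δ²
   = (2.576 + 0.842)² · (1.3² + 1.7²/2.5) / 0.6²
   = 11.6827 · (1.69 + 1.156) / 0.36
   = 11.6827 · 2.846 / 0.36
   = 92.36
Round up → n₁ = 93; n₂ = r·n₁ = 2.5 × 93 = 233.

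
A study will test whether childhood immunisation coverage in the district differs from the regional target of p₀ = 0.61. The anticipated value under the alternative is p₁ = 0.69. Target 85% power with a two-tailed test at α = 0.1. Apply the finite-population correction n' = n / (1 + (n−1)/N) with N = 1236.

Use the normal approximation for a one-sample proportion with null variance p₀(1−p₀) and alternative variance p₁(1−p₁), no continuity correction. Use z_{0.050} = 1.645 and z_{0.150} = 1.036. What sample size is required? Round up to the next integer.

n = [z_{α/2}·√(p₀q₀) + z_β·√(p₁q₁)]² / (p₁ − p₀)²
  = [1.645·√(0.61·0.39) + 1.036·√(0.69·0.31)]² / (0.08)²
  = [1.645·0.4877 + 1.036·0.4625]² / 0.0064
  = [1.2815]² / 0.0064
  = 256.60
Finite-population correction (N = 1236): 256.60 / (1 + (256.60 − 1)/1236) = 212.63.
Round up → n = 213.

n = 213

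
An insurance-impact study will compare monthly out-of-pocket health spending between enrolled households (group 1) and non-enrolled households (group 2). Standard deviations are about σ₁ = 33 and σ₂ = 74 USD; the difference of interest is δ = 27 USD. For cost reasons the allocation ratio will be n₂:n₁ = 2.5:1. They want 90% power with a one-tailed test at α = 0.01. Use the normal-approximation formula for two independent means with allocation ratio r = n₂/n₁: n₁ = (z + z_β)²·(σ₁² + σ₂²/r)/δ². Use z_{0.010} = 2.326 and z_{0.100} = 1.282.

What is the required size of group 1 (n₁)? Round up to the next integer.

n₁ = 59

n₁ = (z_α + z_β)² · (σ₁² + σ₂²/r) / δ²
   = (2.326 + 1.282)² · (33² + 74²/2.5) / 27²
   = 13.0177 · (1089 + 2190.4) / 729
   = 13.0177 · 3279.4 / 729
   = 58.56
Round up → n₁ = 59; n₂ = r·n₁ = 2.5 × 59 = 148.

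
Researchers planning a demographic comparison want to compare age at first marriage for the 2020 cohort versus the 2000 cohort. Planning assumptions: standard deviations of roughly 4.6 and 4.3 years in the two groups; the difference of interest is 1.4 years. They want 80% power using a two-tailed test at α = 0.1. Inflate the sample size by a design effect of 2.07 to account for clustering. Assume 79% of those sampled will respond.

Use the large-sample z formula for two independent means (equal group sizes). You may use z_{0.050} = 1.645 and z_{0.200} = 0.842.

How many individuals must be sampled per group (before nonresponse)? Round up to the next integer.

n = 328 per group

n = (z_{α/2} + z_β)² · (σ₁² + σ₂²) / δ²
  = (1.645 + 0.842)² · (4.6² + 4.3² = 39.65) / 1.4²
  = 6.1852 · 39.65 / 1.96
  = 125.12
Design effect: 2.07 × 125.12 = 259.01.
Adjust for 79% response: 259.01 / 0.79 = 327.86.
Round up → n = 328 per group.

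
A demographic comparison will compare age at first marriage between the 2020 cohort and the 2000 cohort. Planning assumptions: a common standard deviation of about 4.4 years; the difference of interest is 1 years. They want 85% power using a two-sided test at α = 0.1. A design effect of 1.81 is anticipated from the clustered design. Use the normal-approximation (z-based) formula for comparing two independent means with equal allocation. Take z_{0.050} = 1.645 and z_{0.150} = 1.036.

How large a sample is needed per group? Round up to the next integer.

n = (z_{α/2} + z_β)² · (σ₁² + σ₂²) / δ²
  = (1.645 + 1.036)² · (2·4.4² = 38.72) / 1²
  = 7.1878 · 38.72 / 1
  = 278.31
Design effect: 1.81 × 278.31 = 503.74.
Round up → n = 504 per group.

n = 504 per group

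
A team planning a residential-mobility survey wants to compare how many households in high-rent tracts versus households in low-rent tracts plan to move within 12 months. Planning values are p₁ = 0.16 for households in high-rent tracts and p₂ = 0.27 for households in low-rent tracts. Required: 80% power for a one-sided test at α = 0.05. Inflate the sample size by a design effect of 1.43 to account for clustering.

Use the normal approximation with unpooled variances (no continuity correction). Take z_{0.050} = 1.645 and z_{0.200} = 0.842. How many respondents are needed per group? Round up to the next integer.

n = 243 per group

n = (z_α + z_β)² · [p₁(1−p₁) + p₂(1−p₂)] / (p₁ − p₂)²
  = (1.645 + 0.842)² · (0.16·0.84 + 0.27·0.73) / (-0.11)²
  = (2.487)² · (0.1344 + 0.1971) / 0.0121
  = 6.1852 · 0.3315 / 0.0121
  = 169.45
Design effect: 1.43 × 169.45 = 242.32.
Round up → n = 243 per group.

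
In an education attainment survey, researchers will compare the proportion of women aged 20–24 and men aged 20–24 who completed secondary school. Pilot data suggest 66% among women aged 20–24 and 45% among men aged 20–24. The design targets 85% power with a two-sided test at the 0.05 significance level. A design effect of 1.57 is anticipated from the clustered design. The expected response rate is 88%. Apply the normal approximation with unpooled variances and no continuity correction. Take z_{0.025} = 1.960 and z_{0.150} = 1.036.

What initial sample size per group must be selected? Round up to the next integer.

n = 172 per group

n = (z_{α/2} + z_β)² · [p₁(1−p₁) + p₂(1−p₂)] / (p₁ − p₂)²
  = (1.960 + 1.036)² · (0.66·0.34 + 0.45·0.55) / (0.21)²
  = (2.996)² · (0.2244 + 0.2475) / 0.0441
  = 8.9760 · 0.4719 / 0.0441
  = 96.05
Design effect: 1.57 × 96.05 = 150.80.
Adjust for 88% response: 150.80 / 0.88 = 171.36.
Round up → n = 172 per group.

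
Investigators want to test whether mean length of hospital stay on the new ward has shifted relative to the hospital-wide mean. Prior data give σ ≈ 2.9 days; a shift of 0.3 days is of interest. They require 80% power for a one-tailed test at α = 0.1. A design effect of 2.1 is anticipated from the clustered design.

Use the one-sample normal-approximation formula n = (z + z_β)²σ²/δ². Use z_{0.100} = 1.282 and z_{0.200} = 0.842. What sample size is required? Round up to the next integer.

n = 886

n = (z_α + z_β)² · σ² / δ²
  = (1.282 + 0.842)² · 2.9² / 0.3²
  = 4.5114 · 8.41 / 0.09
  = 421.56
Design effect: 2.1 × 421.56 = 885.28.
Round up → n = 886.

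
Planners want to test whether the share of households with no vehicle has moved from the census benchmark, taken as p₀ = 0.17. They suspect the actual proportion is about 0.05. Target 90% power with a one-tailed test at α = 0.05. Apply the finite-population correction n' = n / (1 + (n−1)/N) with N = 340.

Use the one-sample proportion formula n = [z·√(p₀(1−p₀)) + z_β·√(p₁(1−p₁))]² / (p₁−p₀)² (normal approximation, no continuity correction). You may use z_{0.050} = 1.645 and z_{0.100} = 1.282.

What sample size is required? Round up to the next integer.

n = [z_α·√(p₀q₀) + z_β·√(p₁q₁)]² / (p₁ − p₀)²
  = [1.645·√(0.17·0.83) + 1.282·√(0.05·0.95)]² / (-0.12)²
  = [1.645·0.3756 + 1.282·0.2179]² / 0.0144
  = [0.8973]² / 0.0144
  = 55.92
Finite-population correction (N = 340): 55.92 / (1 + (55.92 − 1)/340) = 48.14.
Round up → n = 49.

n = 49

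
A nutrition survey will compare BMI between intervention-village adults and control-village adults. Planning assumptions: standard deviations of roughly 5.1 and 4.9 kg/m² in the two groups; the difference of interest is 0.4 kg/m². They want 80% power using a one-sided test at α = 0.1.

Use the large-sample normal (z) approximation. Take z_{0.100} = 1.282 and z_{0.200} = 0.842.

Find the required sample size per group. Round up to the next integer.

n = (z_α + z_β)² · (σ₁² + σ₂²) / δ²
  = (1.282 + 0.842)² · (5.1² + 4.9² = 50.02) / 0.4²
  = 4.5114 · 50.02 / 0.16
  = 1410.37
Round up → n = 1411 per group.

n = 1411 per group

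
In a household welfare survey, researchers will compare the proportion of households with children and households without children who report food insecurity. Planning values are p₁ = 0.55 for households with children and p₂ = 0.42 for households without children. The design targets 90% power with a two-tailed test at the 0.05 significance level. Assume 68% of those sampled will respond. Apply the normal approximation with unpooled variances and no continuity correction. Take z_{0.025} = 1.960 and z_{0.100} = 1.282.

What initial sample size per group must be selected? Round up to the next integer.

n = 450 per group

n = (z_{α/2} + z_β)² · [p₁(1−p₁) + p₂(1−p₂)] / (p₁ − p₂)²
  = (1.960 + 1.282)² · (0.55·0.45 + 0.42·0.58) / (0.13)²
  = (3.242)² · (0.2475 + 0.2436) / 0.0169
  = 10.5106 · 0.4911 / 0.0169
  = 305.43
Adjust for 68% response: 305.43 / 0.68 = 449.16.
Round up → n = 450 per group.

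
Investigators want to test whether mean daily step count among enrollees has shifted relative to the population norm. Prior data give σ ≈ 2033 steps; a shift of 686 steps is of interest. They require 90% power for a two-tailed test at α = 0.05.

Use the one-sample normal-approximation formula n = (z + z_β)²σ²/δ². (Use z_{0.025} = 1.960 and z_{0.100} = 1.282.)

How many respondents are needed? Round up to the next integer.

n = 93

n = (z_{α/2} + z_β)² · σ² / δ²
  = (1.960 + 1.282)² · 2033² / 686²
  = 10.5106 · 4133089 / 470596
  = 92.31
Round up → n = 93.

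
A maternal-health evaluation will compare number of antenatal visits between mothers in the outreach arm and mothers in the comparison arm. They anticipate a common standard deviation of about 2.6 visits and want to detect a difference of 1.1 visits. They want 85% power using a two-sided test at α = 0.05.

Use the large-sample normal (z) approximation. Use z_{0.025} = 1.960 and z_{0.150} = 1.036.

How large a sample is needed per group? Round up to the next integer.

n = (z_{α/2} + z_β)² · (σ₁² + σ₂²) / δ²
  = (1.960 + 1.036)² · (2·2.6² = 13.52) / 1.1²
  = 8.9760 · 13.52 / 1.21
  = 100.29
Round up → n = 101 per group.

n = 101 per group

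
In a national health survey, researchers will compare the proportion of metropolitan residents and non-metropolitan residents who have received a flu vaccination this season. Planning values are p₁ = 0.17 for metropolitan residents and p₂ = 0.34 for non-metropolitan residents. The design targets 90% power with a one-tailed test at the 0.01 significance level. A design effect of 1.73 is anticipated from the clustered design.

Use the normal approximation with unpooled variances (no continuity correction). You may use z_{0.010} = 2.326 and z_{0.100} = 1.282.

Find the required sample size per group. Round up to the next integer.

n = (z_α + z_β)² · [p₁(1−p₁) + p₂(1−p₂)] / (p₁ − p₂)²
  = (2.326 + 1.282)² · (0.17·0.83 + 0.34·0.66) / (-0.17)²
  = (3.608)² · (0.1411 + 0.2244) / 0.0289
  = 13.0177 · 0.3655 / 0.0289
  = 164.64
Design effect: 1.73 × 164.64 = 284.82.
Round up → n = 285 per group.

n = 285 per group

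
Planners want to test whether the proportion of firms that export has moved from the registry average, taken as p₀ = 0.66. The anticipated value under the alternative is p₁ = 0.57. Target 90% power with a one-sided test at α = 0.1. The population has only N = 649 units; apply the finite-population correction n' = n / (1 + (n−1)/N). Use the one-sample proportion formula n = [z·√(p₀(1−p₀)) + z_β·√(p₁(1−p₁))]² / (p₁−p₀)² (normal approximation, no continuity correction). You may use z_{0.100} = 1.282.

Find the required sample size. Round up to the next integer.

n = 148

n = [z_α·√(p₀q₀) + z_β·√(p₁q₁)]² / (p₁ − p₀)²
  = [1.282·√(0.66·0.34) + 1.282·√(0.57·0.43)]² / (-0.09)²
  = [1.282·0.4737 + 1.282·0.4951]² / 0.0081
  = [1.2420]² / 0.0081
  = 190.43
Finite-population correction (N = 649): 190.43 / (1 + (190.43 − 1)/649) = 147.41.
Round up → n = 148.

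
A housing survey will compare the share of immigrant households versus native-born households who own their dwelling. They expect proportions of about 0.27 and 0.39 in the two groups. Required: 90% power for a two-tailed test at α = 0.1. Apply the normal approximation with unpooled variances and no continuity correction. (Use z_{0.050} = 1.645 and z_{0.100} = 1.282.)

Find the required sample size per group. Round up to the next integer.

n = (z_{α/2} + z_β)² · [p₁(1−p₁) + p₂(1−p₂)] / (p₁ − p₂)²
  = (1.645 + 1.282)² · (0.27·0.73 + 0.39·0.61) / (-0.12)²
  = (2.927)² · (0.1971 + 0.2379) / 0.0144
  = 8.5673 · 0.4350 / 0.0144
  = 258.80
Round up → n = 259 per group.

n = 259 per group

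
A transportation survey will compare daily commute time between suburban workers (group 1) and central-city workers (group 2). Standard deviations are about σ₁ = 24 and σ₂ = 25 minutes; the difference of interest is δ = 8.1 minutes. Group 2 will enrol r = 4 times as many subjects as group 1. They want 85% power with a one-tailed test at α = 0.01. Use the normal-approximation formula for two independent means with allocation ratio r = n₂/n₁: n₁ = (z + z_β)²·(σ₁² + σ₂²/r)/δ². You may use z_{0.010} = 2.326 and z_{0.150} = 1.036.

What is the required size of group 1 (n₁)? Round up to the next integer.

n₁ = (z_α + z_β)² · (σ₁² + σ₂²/r) / δ²
   = (2.326 + 1.036)² · (24² + 25²/4) / 8.1²
   = 11.3030 · (576 + 156.25) / 65.61
   = 11.3030 · 732.25 / 65.61
   = 126.15
Round up → n₁ = 127; n₂ = r·n₁ = 4 × 127 = 508.

n₁ = 127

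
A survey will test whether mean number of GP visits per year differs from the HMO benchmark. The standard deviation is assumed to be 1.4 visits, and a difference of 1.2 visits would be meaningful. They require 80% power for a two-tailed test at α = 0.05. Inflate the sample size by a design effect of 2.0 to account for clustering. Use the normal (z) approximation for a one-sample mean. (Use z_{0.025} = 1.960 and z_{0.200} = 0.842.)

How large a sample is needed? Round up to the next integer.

n = 22

n = (z_{α/2} + z_β)² · σ² / δ²
  = (1.960 + 0.842)² · 1.4² / 1.2²
  = 7.8512 · 1.96 / 1.44
  = 10.69
Design effect: 2.0 × 10.69 = 21.37.
Round up → n = 22.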